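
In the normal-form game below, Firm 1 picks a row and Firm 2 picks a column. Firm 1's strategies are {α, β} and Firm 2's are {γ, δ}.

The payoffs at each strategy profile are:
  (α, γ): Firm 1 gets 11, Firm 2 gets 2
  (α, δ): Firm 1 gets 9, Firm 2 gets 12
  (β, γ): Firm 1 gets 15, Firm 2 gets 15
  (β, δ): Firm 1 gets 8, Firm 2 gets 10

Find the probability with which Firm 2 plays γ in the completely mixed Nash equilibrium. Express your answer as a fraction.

1/5

Let c be the probability that Firm 2 plays γ. In a completely mixed equilibrium, Firm 1 must be indifferent between α and β.
Firm 1's expected payoff from α is 11c + 9(1−c); from β it is 15c + 8(1−c).
Setting these equal: 2c + 9 = 7c + 8, so c = 1/5.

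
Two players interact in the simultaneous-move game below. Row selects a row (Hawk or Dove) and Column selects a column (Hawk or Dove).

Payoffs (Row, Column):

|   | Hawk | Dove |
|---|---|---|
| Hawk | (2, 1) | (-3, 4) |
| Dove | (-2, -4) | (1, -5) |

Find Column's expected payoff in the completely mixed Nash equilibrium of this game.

First find x, the probability Row plays Hawk, from Column's indifference between Hawk and Dove: x − 4(1−x) = 4x − 5(1−x), giving x = 1/4.
Since Column is indifferent in equilibrium, Column's expected payoff equals the payoff from either column against (1/4, 3/4). Using Hawk: (1/4) − 4(3/4) = -11/4.

-11/4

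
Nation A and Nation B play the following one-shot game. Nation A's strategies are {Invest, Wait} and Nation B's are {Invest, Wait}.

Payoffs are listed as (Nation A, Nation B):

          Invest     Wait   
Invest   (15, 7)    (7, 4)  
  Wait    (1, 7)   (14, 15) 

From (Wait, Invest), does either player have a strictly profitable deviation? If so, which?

Both

Nation A at (Wait, Invest) earns 1; deviating to Invest yields 15 — a strict improvement.
Nation B earns 7; deviating to Wait yields 15 — a strict improvement.
Both Nation A and Nation B have strictly profitable deviations.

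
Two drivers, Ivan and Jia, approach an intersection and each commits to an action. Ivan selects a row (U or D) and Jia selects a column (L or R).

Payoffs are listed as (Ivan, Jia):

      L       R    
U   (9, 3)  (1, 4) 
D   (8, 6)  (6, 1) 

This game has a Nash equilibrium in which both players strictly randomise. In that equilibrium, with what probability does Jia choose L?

Let q be the probability that Jia plays L. In a completely mixed equilibrium, Ivan must be indifferent between U and D.
Ivan's expected payoff from U is 9q + (1−q); from D it is 8q + 6(1−q).
Setting these equal: 8q + 1 = 2q + 6, so q = 5/6.

5/6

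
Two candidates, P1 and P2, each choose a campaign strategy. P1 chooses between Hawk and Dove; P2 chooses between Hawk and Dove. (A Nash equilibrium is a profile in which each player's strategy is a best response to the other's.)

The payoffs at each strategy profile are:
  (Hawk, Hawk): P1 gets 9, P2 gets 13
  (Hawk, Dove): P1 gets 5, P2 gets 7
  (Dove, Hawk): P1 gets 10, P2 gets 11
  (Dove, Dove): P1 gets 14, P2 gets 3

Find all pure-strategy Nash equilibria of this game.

(Dove, Hawk)

(Hawk, Hawk): P1 prefers Dove (10 > 9) — not an equilibrium.
(Hawk, Dove): P1 prefers Dove (14 > 5); P2 prefers Hawk (13 > 7) — not an equilibrium.
(Dove, Hawk): P1 gets 10 ≥ 9 from Hawk, and P2 gets 11 ≥ 3 from Dove — Nash equilibrium.
(Dove, Dove): P2 prefers Hawk (11 > 3) — not an equilibrium.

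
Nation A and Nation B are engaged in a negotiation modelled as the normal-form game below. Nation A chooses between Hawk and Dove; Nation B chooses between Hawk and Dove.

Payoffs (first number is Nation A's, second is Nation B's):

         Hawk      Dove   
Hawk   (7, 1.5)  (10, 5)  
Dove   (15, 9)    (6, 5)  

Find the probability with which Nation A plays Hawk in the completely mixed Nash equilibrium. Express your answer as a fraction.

Let r be the probability that Nation A plays Hawk. In a completely mixed equilibrium, Nation B must be indifferent between Hawk and Dove.
Nation B's expected payoff from Hawk is 1.5r + 9(1−r); from Dove it is 5r + 5(1−r).
Setting these equal: −7.5r + 9 = 5, so r = 8/15.

8/15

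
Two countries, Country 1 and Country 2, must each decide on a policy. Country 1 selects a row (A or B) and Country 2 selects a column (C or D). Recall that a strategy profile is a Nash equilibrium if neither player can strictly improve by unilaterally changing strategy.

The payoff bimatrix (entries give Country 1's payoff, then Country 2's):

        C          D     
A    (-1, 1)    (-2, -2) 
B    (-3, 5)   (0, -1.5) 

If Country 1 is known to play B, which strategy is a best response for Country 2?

C

Against B, Country 2 earns 5 from C and -1.5 from D.
So C is the best response.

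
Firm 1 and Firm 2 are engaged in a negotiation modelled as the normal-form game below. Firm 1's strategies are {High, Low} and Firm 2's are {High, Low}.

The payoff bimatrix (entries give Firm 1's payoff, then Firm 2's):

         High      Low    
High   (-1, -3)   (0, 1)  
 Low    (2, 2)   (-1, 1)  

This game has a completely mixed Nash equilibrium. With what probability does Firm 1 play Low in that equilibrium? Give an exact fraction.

4/5

Let r be the probability that Firm 1 plays High. In a completely mixed equilibrium, Firm 2 must be indifferent between High and Low.
Firm 2's expected payoff from High is −3r + 2(1−r); from Low it is r + (1−r).
Setting these equal: −5r + 2 = 1, so r = 1/5.
Therefore Firm 1 plays Low with probability 1 − 1/5 = 4/5.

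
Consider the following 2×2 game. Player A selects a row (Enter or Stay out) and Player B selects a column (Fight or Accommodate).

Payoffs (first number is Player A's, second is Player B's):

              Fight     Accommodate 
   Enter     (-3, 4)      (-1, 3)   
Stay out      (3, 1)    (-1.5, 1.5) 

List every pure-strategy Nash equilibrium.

(Enter, Fight): Player A prefers Stay out (3 > -3) — not an equilibrium.
(Enter, Accommodate): Player B prefers Fight (4 > 3) — not an equilibrium.
(Stay out, Fight): Player B prefers Accommodate (1.5 > 1) — not an equilibrium.
(Stay out, Accommodate): Player A prefers Enter (-1 > -1.5) — not an equilibrium.

none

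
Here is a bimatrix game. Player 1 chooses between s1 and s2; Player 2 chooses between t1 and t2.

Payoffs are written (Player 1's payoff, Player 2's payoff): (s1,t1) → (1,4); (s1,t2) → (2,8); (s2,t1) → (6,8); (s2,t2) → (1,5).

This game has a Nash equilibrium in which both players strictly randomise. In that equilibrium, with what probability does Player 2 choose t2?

5/6

Let c be the probability that Player 2 plays t1. In a completely mixed equilibrium, Player 1 must be indifferent between s1 and s2.
Player 1's expected payoff from s1 is c + 2(1−c); from s2 it is 6c + (1−c).
Setting these equal: −c + 2 = 5c + 1, so c = 1/6.
Therefore Player 2 plays t2 with probability 1 − 1/6 = 5/6.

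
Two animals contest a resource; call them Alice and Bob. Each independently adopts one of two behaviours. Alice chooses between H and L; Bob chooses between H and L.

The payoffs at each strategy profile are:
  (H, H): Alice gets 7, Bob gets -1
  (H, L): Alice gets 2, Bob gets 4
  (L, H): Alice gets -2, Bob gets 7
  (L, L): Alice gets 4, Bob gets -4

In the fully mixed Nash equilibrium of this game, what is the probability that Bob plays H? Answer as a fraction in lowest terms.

2/11

Let c be the probability that Bob plays H. In a completely mixed equilibrium, Alice must be indifferent between H and L.
Alice's expected payoff from H is 7c + 2(1−c); from L it is −2c + 4(1−c).
Setting these equal: 5c + 2 = −6c + 4, so c = 2/11.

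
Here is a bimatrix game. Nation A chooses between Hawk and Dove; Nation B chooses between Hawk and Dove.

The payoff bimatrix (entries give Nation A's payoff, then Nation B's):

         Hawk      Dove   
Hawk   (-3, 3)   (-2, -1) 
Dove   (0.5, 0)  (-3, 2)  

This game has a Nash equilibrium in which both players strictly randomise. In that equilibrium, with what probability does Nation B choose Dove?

Let q be the probability that Nation B plays Hawk. In a completely mixed equilibrium, Nation A must be indifferent between Hawk and Dove.
Nation A's expected payoff from Hawk is −3q − 2(1−q); from Dove it is 0.5q − 3(1−q).
Setting these equal: −q − 2 = 3.5q − 3, so q = 2/9.
Therefore Nation B plays Dove with probability 1 − 2/9 = 7/9.

7/9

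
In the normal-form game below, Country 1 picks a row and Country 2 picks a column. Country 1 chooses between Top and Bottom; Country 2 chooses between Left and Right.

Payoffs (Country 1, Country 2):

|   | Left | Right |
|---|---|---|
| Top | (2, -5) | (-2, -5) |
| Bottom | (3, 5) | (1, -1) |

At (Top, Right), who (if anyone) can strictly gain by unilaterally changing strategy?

Country 1 at (Top, Right) earns -2; deviating to Bottom yields 1 — a strict improvement.
Country 2 earns -5; deviating to Left yields -5 — not better.
Only Country 1 has a strictly profitable deviation.

Country 1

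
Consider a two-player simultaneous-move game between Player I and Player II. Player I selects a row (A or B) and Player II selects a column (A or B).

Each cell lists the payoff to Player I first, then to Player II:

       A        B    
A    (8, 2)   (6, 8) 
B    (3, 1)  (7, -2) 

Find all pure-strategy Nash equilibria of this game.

(A, A): Player II prefers B (8 > 2) — not an equilibrium.
(A, B): Player I prefers B (7 > 6) — not an equilibrium.
(B, A): Player I prefers A (8 > 3) — not an equilibrium.
(B, B): Player II prefers A (1 > -2) — not an equilibrium.

none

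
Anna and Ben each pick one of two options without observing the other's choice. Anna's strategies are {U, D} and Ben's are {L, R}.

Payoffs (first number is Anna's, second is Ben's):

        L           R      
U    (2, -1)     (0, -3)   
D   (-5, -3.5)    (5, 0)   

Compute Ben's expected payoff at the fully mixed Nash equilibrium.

First find x, the probability Anna plays U, from Ben's indifference between L and R: −x − 3.5(1−x) = −3x, giving x = 7/11.
Since Ben is indifferent in equilibrium, Ben's expected payoff equals the payoff from either column against (7/11, 4/11). Using L: −(7/11) − 3.5(4/11) = -21/11.

-21/11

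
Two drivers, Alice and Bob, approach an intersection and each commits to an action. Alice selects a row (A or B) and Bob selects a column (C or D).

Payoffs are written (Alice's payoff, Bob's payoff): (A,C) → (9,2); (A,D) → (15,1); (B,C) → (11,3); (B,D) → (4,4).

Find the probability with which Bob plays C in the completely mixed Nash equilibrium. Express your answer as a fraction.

Let y be the probability that Bob plays C. In a completely mixed equilibrium, Alice must be indifferent between A and B.
Alice's expected payoff from A is 9y + 15(1−y); from B it is 11y + 4(1−y).
Setting these equal: −6y + 15 = 7y + 4, so y = 11/13.

11/13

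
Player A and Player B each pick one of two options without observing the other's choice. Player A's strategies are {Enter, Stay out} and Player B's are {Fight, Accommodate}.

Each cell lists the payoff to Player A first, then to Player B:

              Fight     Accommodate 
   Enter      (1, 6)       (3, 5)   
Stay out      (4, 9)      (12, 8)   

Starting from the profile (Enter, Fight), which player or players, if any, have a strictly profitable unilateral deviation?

Player A

Player A at (Enter, Fight) earns 1; deviating to Stay out yields 4 — a strict improvement.
Player B earns 6; deviating to Accommodate yields 5 — not better.
Only Player A has a strictly profitable deviation.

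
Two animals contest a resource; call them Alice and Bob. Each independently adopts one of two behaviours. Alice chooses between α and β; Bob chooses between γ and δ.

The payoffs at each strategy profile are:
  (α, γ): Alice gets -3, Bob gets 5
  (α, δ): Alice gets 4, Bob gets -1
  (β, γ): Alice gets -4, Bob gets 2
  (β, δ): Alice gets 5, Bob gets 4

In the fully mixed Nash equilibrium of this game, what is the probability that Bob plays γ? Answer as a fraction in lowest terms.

Let y be the probability that Bob plays γ. In a completely mixed equilibrium, Alice must be indifferent between α and β.
Alice's expected payoff from α is −3y + 4(1−y); from β it is −4y + 5(1−y).
Setting these equal: −7y + 4 = −9y + 5, so y = 1/2.

1/2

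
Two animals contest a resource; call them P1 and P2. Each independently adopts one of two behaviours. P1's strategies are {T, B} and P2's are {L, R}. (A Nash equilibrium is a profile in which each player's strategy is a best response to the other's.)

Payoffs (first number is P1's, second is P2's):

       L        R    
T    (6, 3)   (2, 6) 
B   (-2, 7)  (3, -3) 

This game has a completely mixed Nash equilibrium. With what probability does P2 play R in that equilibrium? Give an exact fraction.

Let y be the probability that P2 plays L. In a completely mixed equilibrium, P1 must be indifferent between T and B.
P1's expected payoff from T is 6y + 2(1−y); from B it is −2y + 3(1−y).
Setting these equal: 4y + 2 = −5y + 3, so y = 1/9.
Therefore P2 plays R with probability 1 − 1/9 = 8/9.

8/9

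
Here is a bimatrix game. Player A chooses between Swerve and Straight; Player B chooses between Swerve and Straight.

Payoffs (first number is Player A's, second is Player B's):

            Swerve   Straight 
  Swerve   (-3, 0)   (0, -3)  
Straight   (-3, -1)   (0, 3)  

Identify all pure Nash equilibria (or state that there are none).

(Swerve, Swerve): Player A gets -3 ≥ -3 from Straight, and Player B gets 0 ≥ -3 from Straight — Nash equilibrium.
(Swerve, Straight): Player B prefers Swerve (0 > -3) — not an equilibrium.
(Straight, Swerve): Player B prefers Straight (3 > -1) — not an equilibrium.
(Straight, Straight): Player A gets 0 ≥ 0 from Swerve, and Player B gets 3 ≥ -1 from Swerve — Nash equilibrium.

(Swerve, Swerve) and (Straight, Straight)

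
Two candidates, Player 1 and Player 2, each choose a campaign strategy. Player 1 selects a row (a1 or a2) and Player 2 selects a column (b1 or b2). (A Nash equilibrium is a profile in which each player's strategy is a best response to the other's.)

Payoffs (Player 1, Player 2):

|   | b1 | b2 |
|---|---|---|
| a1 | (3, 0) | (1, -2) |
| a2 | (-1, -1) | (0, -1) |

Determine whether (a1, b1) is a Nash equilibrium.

At (a1, b1), Player 1 earns 3; switching to a2 would give -1, so Player 1 has no profitable deviation.
Player 2 earns 0; switching to b2 would give -2, so Player 2 has no profitable deviation.
Neither player can gain by a unilateral deviation, so this profile is a Nash equilibrium.

Yes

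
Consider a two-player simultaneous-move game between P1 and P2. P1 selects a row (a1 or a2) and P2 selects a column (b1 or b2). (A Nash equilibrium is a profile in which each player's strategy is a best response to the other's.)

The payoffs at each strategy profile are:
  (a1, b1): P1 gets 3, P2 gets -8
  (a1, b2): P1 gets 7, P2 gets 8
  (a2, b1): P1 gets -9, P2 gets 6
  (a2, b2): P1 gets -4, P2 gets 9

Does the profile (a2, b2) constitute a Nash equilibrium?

No

At (a2, b2), P1 earns -4; switching to a1 would give 7, so P1 would deviate.
P2 earns 9; switching to b1 would give 6, so P2 has no profitable deviation.
Since at least one player can profitably deviate, this is not a Nash equilibrium.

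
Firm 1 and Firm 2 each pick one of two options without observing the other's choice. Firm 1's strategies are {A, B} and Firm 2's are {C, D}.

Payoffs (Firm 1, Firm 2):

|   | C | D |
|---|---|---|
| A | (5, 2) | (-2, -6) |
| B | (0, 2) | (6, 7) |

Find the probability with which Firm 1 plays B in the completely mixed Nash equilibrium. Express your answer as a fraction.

Let x be the probability that Firm 1 plays A. In a completely mixed equilibrium, Firm 2 must be indifferent between C and D.
Firm 2's expected payoff from C is 2x + 2(1−x); from D it is −6x + 7(1−x).
Setting these equal: 2 = −13x + 7, so x = 5/13.
Therefore Firm 1 plays B with probability 1 − 5/13 = 8/13.

8/13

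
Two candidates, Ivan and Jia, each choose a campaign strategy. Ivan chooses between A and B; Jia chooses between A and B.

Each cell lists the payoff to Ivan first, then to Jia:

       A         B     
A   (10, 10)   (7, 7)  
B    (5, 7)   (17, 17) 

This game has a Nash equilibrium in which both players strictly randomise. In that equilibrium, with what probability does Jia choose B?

Let q be the probability that Jia plays A. In a completely mixed equilibrium, Ivan must be indifferent between A and B.
Ivan's expected payoff from A is 10q + 7(1−q); from B it is 5q + 17(1−q).
Setting these equal: 3q + 7 = −12q + 17, so q = 2/3.
Therefore Jia plays B with probability 1 − 2/3 = 1/3.

1/3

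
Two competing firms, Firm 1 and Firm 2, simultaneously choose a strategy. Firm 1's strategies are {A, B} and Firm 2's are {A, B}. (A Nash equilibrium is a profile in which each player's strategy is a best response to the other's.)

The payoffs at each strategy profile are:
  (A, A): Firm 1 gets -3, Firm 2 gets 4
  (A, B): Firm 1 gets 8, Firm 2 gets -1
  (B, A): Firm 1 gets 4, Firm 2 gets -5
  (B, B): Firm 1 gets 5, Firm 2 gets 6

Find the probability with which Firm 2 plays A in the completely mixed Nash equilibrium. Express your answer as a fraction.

3/10

Let q be the probability that Firm 2 plays A. In a completely mixed equilibrium, Firm 1 must be indifferent between A and B.
Firm 1's expected payoff from A is −3q + 8(1−q); from B it is 4q + 5(1−q).
Setting these equal: −11q + 8 = −q + 5, so q = 3/10.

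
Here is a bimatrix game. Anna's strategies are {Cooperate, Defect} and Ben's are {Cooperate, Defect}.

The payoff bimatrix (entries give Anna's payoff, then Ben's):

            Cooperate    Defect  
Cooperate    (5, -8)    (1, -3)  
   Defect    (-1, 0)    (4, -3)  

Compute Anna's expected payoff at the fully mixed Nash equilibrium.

First find q, the probability Ben plays Cooperate, from Anna's indifference between Cooperate and Defect: 5q + (1−q) = −q + 4(1−q), giving q = 1/3.
Since Anna is indifferent in equilibrium, Anna's expected payoff equals the payoff from either row against (1/3, 2/3). Using Cooperate: 5(1/3) + (2/3) = 7/3.

7/3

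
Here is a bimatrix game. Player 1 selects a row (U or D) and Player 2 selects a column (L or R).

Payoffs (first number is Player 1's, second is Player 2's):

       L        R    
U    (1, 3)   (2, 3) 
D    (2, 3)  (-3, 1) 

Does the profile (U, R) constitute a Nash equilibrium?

At (U, R), Player 1 earns 2; switching to D would give -3, so Player 1 has no profitable deviation.
Player 2 earns 3; switching to L would give 3, so Player 2 has no profitable deviation.
Neither player can gain by a unilateral deviation, so this profile is a Nash equilibrium.

Yes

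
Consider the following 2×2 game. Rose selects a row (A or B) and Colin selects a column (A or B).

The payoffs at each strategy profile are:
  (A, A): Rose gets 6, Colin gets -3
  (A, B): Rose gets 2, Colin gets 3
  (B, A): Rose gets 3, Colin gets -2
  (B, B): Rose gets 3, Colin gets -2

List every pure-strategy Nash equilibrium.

(A, A): Colin prefers B (3 > -3) — not an equilibrium.
(A, B): Rose prefers B (3 > 2) — not an equilibrium.
(B, A): Rose prefers A (6 > 3) — not an equilibrium.
(B, B): Rose gets 3 ≥ 2 from A, and Colin gets -2 ≥ -2 from A — Nash equilibrium.

(B, B)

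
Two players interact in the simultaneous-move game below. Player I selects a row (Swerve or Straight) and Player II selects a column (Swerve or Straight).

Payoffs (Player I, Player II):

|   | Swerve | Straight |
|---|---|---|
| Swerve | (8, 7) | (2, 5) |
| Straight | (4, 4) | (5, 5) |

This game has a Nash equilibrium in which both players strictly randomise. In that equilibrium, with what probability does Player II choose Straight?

Let c be the probability that Player II plays Swerve. In a completely mixed equilibrium, Player I must be indifferent between Swerve and Straight.
Player I's expected payoff from Swerve is 8c + 2(1−c); from Straight it is 4c + 5(1−c).
Setting these equal: 6c + 2 = −c + 5, so c = 3/7.
Therefore Player II plays Straight with probability 1 − 3/7 = 4/7.

4/7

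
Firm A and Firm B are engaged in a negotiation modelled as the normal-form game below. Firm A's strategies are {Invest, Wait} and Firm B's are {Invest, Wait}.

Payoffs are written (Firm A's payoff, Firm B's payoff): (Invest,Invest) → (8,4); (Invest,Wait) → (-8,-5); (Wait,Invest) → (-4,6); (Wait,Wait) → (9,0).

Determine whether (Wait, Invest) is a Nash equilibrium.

No

At (Wait, Invest), Firm A earns -4; switching to Invest would give 8, so Firm A would deviate.
Firm B earns 6; switching to Wait would give 0, so Firm B has no profitable deviation.
Since at least one player can profitably deviate, this is not a Nash equilibrium.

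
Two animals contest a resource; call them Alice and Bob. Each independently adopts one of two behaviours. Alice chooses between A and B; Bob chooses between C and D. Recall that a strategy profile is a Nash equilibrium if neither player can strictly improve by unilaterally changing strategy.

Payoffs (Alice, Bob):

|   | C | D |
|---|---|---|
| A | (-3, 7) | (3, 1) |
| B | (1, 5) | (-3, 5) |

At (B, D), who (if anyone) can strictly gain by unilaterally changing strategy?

Alice

Alice at (B, D) earns -3; deviating to A yields 3 — a strict improvement.
Bob earns 5; deviating to C yields 5 — not better.
Only Alice has a strictly profitable deviation.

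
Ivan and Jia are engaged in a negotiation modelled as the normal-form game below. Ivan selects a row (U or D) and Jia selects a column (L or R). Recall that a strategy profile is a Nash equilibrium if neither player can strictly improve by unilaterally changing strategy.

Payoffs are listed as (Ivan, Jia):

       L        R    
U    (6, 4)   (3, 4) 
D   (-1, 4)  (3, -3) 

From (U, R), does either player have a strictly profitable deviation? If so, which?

Neither

Ivan at (U, R) earns 3; deviating to D yields 3 — not better.
Jia earns 4; deviating to L yields 4 — not better.
Neither player can strictly improve; the profile is a Nash equilibrium.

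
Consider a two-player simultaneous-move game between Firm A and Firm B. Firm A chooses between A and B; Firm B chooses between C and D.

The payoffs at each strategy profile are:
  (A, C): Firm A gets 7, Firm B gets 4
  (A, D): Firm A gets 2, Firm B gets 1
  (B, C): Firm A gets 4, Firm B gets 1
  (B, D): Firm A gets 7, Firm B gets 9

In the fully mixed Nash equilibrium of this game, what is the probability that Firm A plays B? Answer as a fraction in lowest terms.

3/11

Let x be the probability that Firm A plays A. In a completely mixed equilibrium, Firm B must be indifferent between C and D.
Firm B's expected payoff from C is 4x + (1−x); from D it is x + 9(1−x).
Setting these equal: 3x + 1 = −8x + 9, so x = 8/11.
Therefore Firm A plays B with probability 1 − 8/11 = 3/11.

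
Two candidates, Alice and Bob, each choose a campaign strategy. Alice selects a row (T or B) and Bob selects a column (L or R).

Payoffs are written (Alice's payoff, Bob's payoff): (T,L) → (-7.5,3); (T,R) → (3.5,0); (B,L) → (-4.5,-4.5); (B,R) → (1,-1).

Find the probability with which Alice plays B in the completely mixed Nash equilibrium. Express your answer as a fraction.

6/13

Let r be the probability that Alice plays T. In a completely mixed equilibrium, Bob must be indifferent between L and R.
Bob's expected payoff from L is 3r − 4.5(1−r); from R it is −(1−r).
Setting these equal: 7.5r − 4.5 = r − 1, so r = 7/13.
Therefore Alice plays B with probability 1 − 7/13 = 6/13.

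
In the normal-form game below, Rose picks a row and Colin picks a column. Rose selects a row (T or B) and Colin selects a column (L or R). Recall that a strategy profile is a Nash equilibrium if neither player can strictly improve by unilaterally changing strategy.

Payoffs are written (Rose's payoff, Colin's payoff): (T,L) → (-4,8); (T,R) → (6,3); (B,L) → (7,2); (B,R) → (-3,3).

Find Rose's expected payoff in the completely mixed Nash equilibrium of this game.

3/2

First find y, the probability Colin plays L, from Rose's indifference between T and B: −4y + 6(1−y) = 7y − 3(1−y), giving y = 9/20.
Since Rose is indifferent in equilibrium, Rose's expected payoff equals the payoff from either row against (9/20, 11/20). Using T: −4(9/20) + 6(11/20) = 3/2.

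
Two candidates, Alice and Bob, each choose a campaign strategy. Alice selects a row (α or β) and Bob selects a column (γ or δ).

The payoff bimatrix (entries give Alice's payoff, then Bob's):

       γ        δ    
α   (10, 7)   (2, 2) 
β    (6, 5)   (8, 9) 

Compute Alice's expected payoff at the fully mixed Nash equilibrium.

34/5

First find y, the probability Bob plays γ, from Alice's indifference between α and β: 10y + 2(1−y) = 6y + 8(1−y), giving y = 3/5.
Since Alice is indifferent in equilibrium, Alice's expected payoff equals the payoff from either row against (3/5, 2/5). Using α: 10(3/5) + 2(2/5) = 34/5.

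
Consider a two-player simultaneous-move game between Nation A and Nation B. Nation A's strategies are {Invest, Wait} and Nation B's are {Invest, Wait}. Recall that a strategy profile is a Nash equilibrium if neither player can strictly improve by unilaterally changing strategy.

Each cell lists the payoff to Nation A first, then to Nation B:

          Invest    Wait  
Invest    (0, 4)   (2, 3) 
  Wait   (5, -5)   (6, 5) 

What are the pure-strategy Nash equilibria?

(Wait, Wait)

(Invest, Invest): Nation A prefers Wait (5 > 0) — not an equilibrium.
(Invest, Wait): Nation A prefers Wait (6 > 2); Nation B prefers Invest (4 > 3) — not an equilibrium.
(Wait, Invest): Nation B prefers Wait (5 > -5) — not an equilibrium.
(Wait, Wait): Nation A gets 6 ≥ 2 from Invest, and Nation B gets 5 ≥ -5 from Invest — Nash equilibrium.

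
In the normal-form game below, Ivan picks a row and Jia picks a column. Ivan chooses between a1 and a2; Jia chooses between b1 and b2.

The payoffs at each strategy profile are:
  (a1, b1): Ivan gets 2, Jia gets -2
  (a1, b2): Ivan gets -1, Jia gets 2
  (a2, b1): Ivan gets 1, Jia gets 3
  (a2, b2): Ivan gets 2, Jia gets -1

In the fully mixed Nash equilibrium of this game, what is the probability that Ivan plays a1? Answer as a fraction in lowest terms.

Let x be the probability that Ivan plays a1. In a completely mixed equilibrium, Jia must be indifferent between b1 and b2.
Jia's expected payoff from b1 is −2x + 3(1−x); from b2 it is 2x − (1−x).
Setting these equal: −5x + 3 = 3x − 1, so x = 1/2.

1/2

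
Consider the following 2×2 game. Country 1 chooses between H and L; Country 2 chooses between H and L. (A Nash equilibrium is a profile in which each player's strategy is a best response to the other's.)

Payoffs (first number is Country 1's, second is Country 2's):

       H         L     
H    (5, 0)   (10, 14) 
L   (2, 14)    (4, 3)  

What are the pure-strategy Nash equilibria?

(H, H): Country 2 prefers L (14 > 0) — not an equilibrium.
(H, L): Country 1 gets 10 ≥ 4 from L, and Country 2 gets 14 ≥ 0 from H — Nash equilibrium.
(L, H): Country 1 prefers H (5 > 2) — not an equilibrium.
(L, L): Country 1 prefers H (10 > 4); Country 2 prefers H (14 > 3) — not an equilibrium.

(H, L)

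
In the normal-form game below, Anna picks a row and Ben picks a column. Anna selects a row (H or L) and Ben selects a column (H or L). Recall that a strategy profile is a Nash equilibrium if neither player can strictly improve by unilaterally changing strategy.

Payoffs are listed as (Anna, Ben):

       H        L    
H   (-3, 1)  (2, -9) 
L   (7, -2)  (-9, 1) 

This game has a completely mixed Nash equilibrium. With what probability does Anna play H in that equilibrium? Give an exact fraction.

Let p be the probability that Anna plays H. In a completely mixed equilibrium, Ben must be indifferent between H and L.
Ben's expected payoff from H is p − 2(1−p); from L it is −9p + (1−p).
Setting these equal: 3p − 2 = −10p + 1, so p = 3/13.

3/13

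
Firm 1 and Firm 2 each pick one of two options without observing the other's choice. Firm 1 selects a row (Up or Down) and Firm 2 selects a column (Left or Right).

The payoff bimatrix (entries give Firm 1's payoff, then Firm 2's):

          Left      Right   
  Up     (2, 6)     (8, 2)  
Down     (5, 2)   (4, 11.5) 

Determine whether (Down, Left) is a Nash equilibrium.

No

At (Down, Left), Firm 1 earns 5; switching to Up would give 2, so Firm 1 has no profitable deviation.
Firm 2 earns 2; switching to Right would give 11.5, so Firm 2 would deviate.
Since at least one player can profitably deviate, this is not a Nash equilibrium.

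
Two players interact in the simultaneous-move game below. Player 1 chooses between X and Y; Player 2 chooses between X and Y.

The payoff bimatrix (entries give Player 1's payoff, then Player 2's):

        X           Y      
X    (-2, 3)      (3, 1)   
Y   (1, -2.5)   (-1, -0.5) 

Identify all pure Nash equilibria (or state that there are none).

none

(X, X): Player 1 prefers Y (1 > -2) — not an equilibrium.
(X, Y): Player 2 prefers X (3 > 1) — not an equilibrium.
(Y, X): Player 2 prefers Y (-0.5 > -2.5) — not an equilibrium.
(Y, Y): Player 1 prefers X (3 > -1) — not an equilibrium.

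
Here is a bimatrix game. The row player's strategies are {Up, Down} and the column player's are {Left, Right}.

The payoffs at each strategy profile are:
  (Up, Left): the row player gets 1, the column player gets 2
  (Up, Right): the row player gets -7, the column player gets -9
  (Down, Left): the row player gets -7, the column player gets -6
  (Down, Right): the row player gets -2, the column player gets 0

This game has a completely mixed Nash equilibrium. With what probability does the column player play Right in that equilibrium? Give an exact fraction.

Let y be the probability that the column player plays Left. In a completely mixed equilibrium, the row player must be indifferent between Up and Down.
The row player's expected payoff from Up is y − 7(1−y); from Down it is −7y − 2(1−y).
Setting these equal: 8y − 7 = −5y − 2, so y = 5/13.
Therefore the column player plays Right with probability 1 − 5/13 = 8/13.

8/13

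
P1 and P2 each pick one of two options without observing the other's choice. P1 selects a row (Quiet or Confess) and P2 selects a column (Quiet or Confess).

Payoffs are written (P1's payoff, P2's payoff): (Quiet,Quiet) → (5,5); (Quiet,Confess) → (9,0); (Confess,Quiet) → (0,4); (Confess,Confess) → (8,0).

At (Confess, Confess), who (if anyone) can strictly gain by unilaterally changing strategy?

P1 at (Confess, Confess) earns 8; deviating to Quiet yields 9 — a strict improvement.
P2 earns 0; deviating to Quiet yields 4 — a strict improvement.
Both P1 and P2 have strictly profitable deviations.

Both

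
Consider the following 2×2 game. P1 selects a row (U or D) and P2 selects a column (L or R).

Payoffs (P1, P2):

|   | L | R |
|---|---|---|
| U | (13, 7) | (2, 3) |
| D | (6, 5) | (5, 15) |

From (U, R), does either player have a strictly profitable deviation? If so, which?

Both

P1 at (U, R) earns 2; deviating to D yields 5 — a strict improvement.
P2 earns 3; deviating to L yields 7 — a strict improvement.
Both P1 and P2 have strictly profitable deviations.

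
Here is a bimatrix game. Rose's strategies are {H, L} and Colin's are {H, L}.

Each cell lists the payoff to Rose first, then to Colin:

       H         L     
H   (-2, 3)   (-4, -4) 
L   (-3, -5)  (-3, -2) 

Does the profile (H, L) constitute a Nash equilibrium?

At (H, L), Rose earns -4; switching to L would give -3, so Rose would deviate.
Colin earns -4; switching to H would give 3, so Colin would deviate.
Since at least one player can profitably deviate, this is not a Nash equilibrium.

No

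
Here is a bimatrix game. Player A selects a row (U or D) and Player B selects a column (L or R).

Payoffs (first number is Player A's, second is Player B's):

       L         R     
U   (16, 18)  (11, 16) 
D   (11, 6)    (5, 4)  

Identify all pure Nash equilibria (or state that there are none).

(U, L): Player A gets 16 ≥ 11 from D, and Player B gets 18 ≥ 16 from R — Nash equilibrium.
(U, R): Player B prefers L (18 > 16) — not an equilibrium.
(D, L): Player A prefers U (16 > 11) — not an equilibrium.
(D, R): Player A prefers U (11 > 5); Player B prefers L (6 > 4) — not an equilibrium.

(U, L)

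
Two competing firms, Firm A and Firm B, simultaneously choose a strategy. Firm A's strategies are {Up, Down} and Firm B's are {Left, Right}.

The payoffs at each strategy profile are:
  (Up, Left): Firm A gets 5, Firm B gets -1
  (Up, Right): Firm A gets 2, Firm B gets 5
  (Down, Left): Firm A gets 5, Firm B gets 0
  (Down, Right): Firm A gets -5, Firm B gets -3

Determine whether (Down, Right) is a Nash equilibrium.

At (Down, Right), Firm A earns -5; switching to Up would give 2, so Firm A would deviate.
Firm B earns -3; switching to Left would give 0, so Firm B would deviate.
Since at least one player can profitably deviate, this is not a Nash equilibrium.

No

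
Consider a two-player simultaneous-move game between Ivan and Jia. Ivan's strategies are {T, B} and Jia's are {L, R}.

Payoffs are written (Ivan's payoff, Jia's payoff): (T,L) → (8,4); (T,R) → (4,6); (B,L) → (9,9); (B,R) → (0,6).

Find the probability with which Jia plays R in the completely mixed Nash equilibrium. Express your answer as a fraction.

1/5

Let q be the probability that Jia plays L. In a completely mixed equilibrium, Ivan must be indifferent between T and B.
Ivan's expected payoff from T is 8q + 4(1−q); from B it is 9q.
Setting these equal: 4q + 4 = 9q, so q = 4/5.
Therefore Jia plays R with probability 1 − 4/5 = 1/5.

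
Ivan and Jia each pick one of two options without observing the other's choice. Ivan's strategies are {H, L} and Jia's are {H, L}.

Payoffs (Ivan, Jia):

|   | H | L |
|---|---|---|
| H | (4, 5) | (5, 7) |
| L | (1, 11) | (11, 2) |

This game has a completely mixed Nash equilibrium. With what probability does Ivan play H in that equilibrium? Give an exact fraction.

9/11

Let p be the probability that Ivan plays H. In a completely mixed equilibrium, Jia must be indifferent between H and L.
Jia's expected payoff from H is 5p + 11(1−p); from L it is 7p + 2(1−p).
Setting these equal: −6p + 11 = 5p + 2, so p = 9/11.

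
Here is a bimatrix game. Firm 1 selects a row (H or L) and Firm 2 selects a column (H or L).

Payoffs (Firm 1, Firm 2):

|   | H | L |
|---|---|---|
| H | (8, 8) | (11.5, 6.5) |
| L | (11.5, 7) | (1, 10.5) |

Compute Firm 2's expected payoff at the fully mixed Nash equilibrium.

77/10

First find p, the probability Firm 1 plays H, from Firm 2's indifference between H and L: 8p + 7(1−p) = 6.5p + 10.5(1−p), giving p = 7/10.
Since Firm 2 is indifferent in equilibrium, Firm 2's expected payoff equals the payoff from either column against (7/10, 3/10). Using H: 8(7/10) + 7(3/10) = 77/10.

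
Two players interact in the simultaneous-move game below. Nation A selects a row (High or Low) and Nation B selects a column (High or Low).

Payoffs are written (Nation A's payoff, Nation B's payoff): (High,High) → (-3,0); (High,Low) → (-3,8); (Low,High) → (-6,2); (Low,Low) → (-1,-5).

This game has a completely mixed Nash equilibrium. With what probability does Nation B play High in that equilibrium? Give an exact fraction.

Let q be the probability that Nation B plays High. In a completely mixed equilibrium, Nation A must be indifferent between High and Low.
Nation A's expected payoff from High is −3q − 3(1−q); from Low it is −6q − (1−q).
Setting these equal: -3 = −5q − 1, so q = 2/5.

2/5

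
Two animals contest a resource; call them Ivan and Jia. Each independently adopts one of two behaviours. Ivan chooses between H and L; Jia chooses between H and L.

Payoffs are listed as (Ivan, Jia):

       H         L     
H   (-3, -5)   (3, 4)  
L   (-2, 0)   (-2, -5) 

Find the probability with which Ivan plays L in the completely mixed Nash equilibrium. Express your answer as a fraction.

Let r be the probability that Ivan plays H. In a completely mixed equilibrium, Jia must be indifferent between H and L.
Jia's expected payoff from H is −5r; from L it is 4r − 5(1−r).
Setting these equal: −5r = 9r − 5, so r = 5/14.
Therefore Ivan plays L with probability 1 − 5/14 = 9/14.

9/14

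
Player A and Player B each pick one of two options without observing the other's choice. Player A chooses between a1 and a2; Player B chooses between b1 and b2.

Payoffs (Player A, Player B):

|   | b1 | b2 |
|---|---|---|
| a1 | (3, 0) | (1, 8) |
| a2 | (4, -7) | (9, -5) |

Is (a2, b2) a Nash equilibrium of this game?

Yes

At (a2, b2), Player A earns 9; switching to a1 would give 1, so Player A has no profitable deviation.
Player B earns -5; switching to b1 would give -7, so Player B has no profitable deviation.
Neither player can gain by a unilateral deviation, so this profile is a Nash equilibrium.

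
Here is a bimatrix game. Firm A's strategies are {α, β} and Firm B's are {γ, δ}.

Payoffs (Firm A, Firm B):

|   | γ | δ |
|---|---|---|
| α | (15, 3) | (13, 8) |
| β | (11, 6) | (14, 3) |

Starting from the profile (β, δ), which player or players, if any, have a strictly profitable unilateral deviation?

Firm A at (β, δ) earns 14; deviating to α yields 13 — not better.
Firm B earns 3; deviating to γ yields 6 — a strict improvement.
Only Firm B has a strictly profitable deviation.

Firm B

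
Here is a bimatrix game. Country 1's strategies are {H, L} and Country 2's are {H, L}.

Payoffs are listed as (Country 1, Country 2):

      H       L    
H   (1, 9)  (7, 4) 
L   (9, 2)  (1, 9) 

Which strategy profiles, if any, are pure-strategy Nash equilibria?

none

(H, H): Country 1 prefers L (9 > 1) — not an equilibrium.
(H, L): Country 2 prefers H (9 > 4) — not an equilibrium.
(L, H): Country 2 prefers L (9 > 2) — not an equilibrium.
(L, L): Country 1 prefers H (7 > 1) — not an equilibrium.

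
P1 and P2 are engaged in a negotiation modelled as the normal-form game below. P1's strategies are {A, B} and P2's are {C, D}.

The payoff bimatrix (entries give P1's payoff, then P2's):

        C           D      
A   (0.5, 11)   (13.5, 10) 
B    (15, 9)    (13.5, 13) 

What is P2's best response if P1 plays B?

Against B, P2 earns 9 from C and 13 from D.
So D is the best response.

D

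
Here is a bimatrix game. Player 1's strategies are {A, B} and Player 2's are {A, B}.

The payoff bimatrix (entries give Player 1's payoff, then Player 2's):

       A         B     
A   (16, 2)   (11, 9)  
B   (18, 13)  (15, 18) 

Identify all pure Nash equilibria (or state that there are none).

(A, A): Player 1 prefers B (18 > 16); Player 2 prefers B (9 > 2) — not an equilibrium.
(A, B): Player 1 prefers B (15 > 11) — not an equilibrium.
(B, A): Player 2 prefers B (18 > 13) — not an equilibrium.
(B, B): Player 1 gets 15 ≥ 11 from A, and Player 2 gets 18 ≥ 13 from A — Nash equilibrium.

(B, B)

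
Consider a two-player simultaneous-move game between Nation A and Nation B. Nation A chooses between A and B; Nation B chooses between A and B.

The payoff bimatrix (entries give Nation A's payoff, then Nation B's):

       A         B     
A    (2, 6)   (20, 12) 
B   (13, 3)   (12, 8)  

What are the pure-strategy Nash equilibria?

(A, B)

(A, A): Nation A prefers B (13 > 2); Nation B prefers B (12 > 6) — not an equilibrium.
(A, B): Nation A gets 20 ≥ 12 from B, and Nation B gets 12 ≥ 6 from A — Nash equilibrium.
(B, A): Nation B prefers B (8 > 3) — not an equilibrium.
(B, B): Nation A prefers A (20 > 12) — not an equilibrium.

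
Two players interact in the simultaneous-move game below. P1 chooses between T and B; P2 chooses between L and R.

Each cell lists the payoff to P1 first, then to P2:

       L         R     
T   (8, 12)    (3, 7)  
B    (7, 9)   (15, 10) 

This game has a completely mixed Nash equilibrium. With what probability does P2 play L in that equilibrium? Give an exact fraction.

12/13

Let q be the probability that P2 plays L. In a completely mixed equilibrium, P1 must be indifferent between T and B.
P1's expected payoff from T is 8q + 3(1−q); from B it is 7q + 15(1−q).
Setting these equal: 5q + 3 = −8q + 15, so q = 12/13.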